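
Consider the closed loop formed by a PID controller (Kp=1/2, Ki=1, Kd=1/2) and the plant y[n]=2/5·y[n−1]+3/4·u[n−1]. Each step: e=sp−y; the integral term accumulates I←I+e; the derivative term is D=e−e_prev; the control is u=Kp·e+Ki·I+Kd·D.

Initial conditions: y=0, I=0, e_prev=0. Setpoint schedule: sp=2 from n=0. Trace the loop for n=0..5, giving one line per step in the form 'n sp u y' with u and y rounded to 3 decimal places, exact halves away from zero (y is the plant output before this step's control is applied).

(exact arithmetic carried between steps; '≈' marks a value shown rounded to 6 d.p. or computed from one; I and e_prev carry over from the previous line; the table rounds u and y to 3 d.p., halves away from zero)
n=0: y=0, sp=2, e=sp−y=2; I=2, D=e−e_prev=2; u=1/2·2+1·2+1/2·2=4; next y=2/5·0+3/4·4=3
n=1: y=3, sp=2, e=sp−y=-1; I=1, D=e−e_prev=-3; u=1/2·(-1)+1·1+1/2·(-3)=-1; next y=2/5·3+3/4·(-1)=0.45
n=2: y=0.45, sp=2, e=sp−y=1.55; I=2.55, D=e−e_prev=2.55; u=1/2·1.55+1·2.55+1/2·2.55=4.6; next y=2/5·0.45+3/4·4.6=3.63
n=3: y=3.63, sp=2, e=sp−y=-1.63; I=0.92, D=e−e_prev=-3.18; u=1/2·(-1.63)+1·0.92+1/2·(-3.18)=-1.485; next y=2/5·3.63+3/4·(-1.485)=0.33825
n=4: y=0.33825, sp=2, e=sp−y=1.66175; I=2.58175, D=e−e_prev=3.29175; u=1/2·1.66175+1·2.58175+1/2·3.29175=5.0585; next y=2/5·0.33825+3/4·5.0585=3.929175
n=5: y=3.929175, sp=2, e=sp−y=-1.929175; I=0.652575, D=e−e_prev=-3.590925; u=1/2·(-1.929175)+1·0.652575+1/2·(-3.590925)=-2.107475; next y=2/5·3.929175+3/4·(-2.107475)≈-0.008936

0 2 4.000 0.000
1 2 -1.000 3.000
2 2 4.600 0.450
3 2 -1.485 3.630
4 2 5.059 0.338
5 2 -2.107 3.929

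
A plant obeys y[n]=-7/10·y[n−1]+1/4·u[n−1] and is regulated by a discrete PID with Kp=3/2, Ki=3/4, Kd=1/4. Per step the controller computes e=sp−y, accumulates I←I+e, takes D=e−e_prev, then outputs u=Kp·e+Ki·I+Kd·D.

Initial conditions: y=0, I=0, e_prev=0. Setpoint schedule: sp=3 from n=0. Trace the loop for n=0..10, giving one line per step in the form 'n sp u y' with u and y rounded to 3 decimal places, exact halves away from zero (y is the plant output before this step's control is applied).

0 3 7.500 0.000
1 3 4.313 1.875
2 3 10.898 -0.234
3 3 4.989 2.889
4 3 15.012 -0.775
5 3 4.252 4.295
6 3 20.146 -1.944
7 3 1.442 6.397
8 3 27.266 -4.117
9 3 -4.565 9.699
10 3 37.937 -7.930

(exact arithmetic carried between steps; '≈' marks a value shown rounded to 6 d.p. or computed from one; I and e_prev carry over from the previous line; the table rounds u and y to 3 d.p., halves away from zero)
n=0: y=0, sp=3, e=sp−y=3; I=3, D=e−e_prev=3; u=3/2·3+3/4·3+1/4·3=7.5; next y=-7/10·0+1/4·7.5=1.875
n=1: y=1.875, sp=3, e=sp−y=1.125; I=4.125, D=e−e_prev=-1.875; u=3/2·1.125+3/4·4.125+1/4·(-1.875)=4.3125; next y=-7/10·1.875+1/4·4.3125=-0.234375
n=2: y=-0.234375, sp=3, e=sp−y=3.234375; I=7.359375, D=e−e_prev=2.109375; u=3/2·3.234375+3/4·7.359375+1/4·2.109375≈10.898438; next y=-7/10·(-0.234375)+1/4·10.898438≈2.888672
n=3: y≈2.888672, sp=3, e=sp−y≈0.111328; I≈7.470703, D=e−e_prev≈-3.123047; u=3/2·0.111328+3/4·7.470703+1/4·(-3.123047)≈4.989258; next y=-7/10·2.888672+1/4·4.989258≈-0.774756
n=4: y≈-0.774756, sp=3, e=sp−y≈3.774756; I≈11.245459, D=e−e_prev≈3.663428; u=3/2·3.774756+3/4·11.245459+1/4·3.663428≈15.012085; next y=-7/10·(-0.774756)+1/4·15.012085≈4.295350
n=5: y≈4.295350, sp=3, e=sp−y≈-1.295350; I≈9.950109, D=e−e_prev≈-5.070106; u=3/2·(-1.295350)+3/4·9.950109+1/4·(-5.070106)≈4.252029; next y=-7/10·4.295350+1/4·4.252029≈-1.943738
n=6: y≈-1.943738, sp=3, e=sp−y≈4.943738; I≈14.893847, D=e−e_prev≈6.239088; u=3/2·4.943738+3/4·14.893847+1/4·6.239088≈20.145764; next y=-7/10·(-1.943738)+1/4·20.145764≈6.397057
n=7: y≈6.397057, sp=3, e=sp−y≈-3.397057; I≈11.496789, D=e−e_prev≈-8.340795; u=3/2·(-3.397057)+3/4·11.496789+1/4·(-8.340795)≈1.441807; next y=-7/10·6.397057+1/4·1.441807≈-4.117489
n=8: y≈-4.117489, sp=3, e=sp−y≈7.117489; I≈18.614278, D=e−e_prev≈10.514546; u=3/2·7.117489+3/4·18.614278+1/4·10.514546≈27.265577; next y=-7/10·(-4.117489)+1/4·27.265577≈9.698636
n=9: y≈9.698636, sp=3, e=sp−y≈-6.698636; I≈11.915641, D=e−e_prev≈-13.816125; u=3/2·(-6.698636)+3/4·11.915641+1/4·(-13.816125)≈-4.565255; next y=-7/10·9.698636+1/4·(-4.565255)≈-7.930359
n=10: y≈-7.930359, sp=3, e=sp−y≈10.930359; I≈22.846000, D=e−e_prev≈17.628995; u=3/2·10.930359+3/4·22.846000+1/4·17.628995≈37.937288; next y=-7/10·(-7.930359)+1/4·37.937288≈15.035573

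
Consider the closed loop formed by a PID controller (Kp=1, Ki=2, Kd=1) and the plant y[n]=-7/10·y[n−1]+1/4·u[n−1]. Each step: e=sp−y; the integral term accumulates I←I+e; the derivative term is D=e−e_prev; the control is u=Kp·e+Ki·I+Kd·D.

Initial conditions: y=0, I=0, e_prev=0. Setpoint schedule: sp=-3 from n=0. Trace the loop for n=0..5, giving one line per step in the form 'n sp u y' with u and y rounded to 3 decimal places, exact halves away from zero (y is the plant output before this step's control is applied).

(exact arithmetic carried between steps; '≈' marks a value shown rounded to 6 d.p. or computed from one; I and e_prev carry over from the previous line; the table rounds u and y to 3 d.p., halves away from zero)
n=0: y=0, sp=-3, e=sp−y=-3; I=-3, D=e−e_prev=-3; u=1·(-3)+2·(-3)+1·(-3)=-12; next y=-7/10·0+1/4·(-12)=-3
n=1: y=-3, sp=-3, e=sp−y=0; I=-3, D=e−e_prev=3; u=1·0+2·(-3)+1·3=-3; next y=-7/10·(-3)+1/4·(-3)=1.35
n=2: y=1.35, sp=-3, e=sp−y=-4.35; I=-7.35, D=e−e_prev=-4.35; u=1·(-4.35)+2·(-7.35)+1·(-4.35)=-23.4; next y=-7/10·1.35+1/4·(-23.4)=-6.795
n=3: y=-6.795, sp=-3, e=sp−y=3.795; I=-3.555, D=e−e_prev=8.145; u=1·3.795+2·(-3.555)+1·8.145=4.83; next y=-7/10·(-6.795)+1/4·4.83=5.964
n=4: y=5.964, sp=-3, e=sp−y=-8.964; I=-12.519, D=e−e_prev=-12.759; u=1·(-8.964)+2·(-12.519)+1·(-12.759)=-46.761; next y=-7/10·5.964+1/4·(-46.761)=-15.86505
n=5: y=-15.86505, sp=-3, e=sp−y=12.86505; I=0.34605, D=e−e_prev=21.82905; u=1·12.86505+2·0.34605+1·21.82905=35.3862; next y=-7/10·(-15.86505)+1/4·35.3862=19.952085

0 -3 -12.000 0.000
1 -3 -3.000 -3.000
2 -3 -23.400 1.350
3 -3 4.830 -6.795
4 -3 -46.761 5.964
5 -3 35.386 -15.865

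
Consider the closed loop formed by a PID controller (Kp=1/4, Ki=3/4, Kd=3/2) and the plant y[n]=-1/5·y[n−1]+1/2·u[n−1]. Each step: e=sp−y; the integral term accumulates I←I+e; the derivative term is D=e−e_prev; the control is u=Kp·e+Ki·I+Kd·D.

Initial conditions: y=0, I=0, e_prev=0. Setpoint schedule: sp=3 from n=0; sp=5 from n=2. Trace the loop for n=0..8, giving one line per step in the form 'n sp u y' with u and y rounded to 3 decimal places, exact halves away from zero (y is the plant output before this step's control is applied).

(exact arithmetic carried between steps; '≈' marks a value shown rounded to 6 d.p. or computed from one; I and e_prev carry over from the previous line; the table rounds u and y to 3 d.p., halves away from zero)
n=0: y=0, sp=3, e=sp−y=3; I=3, D=e−e_prev=3; u=1/4·3+3/4·3+3/2·3=7.5; next y=-1/5·0+1/2·7.5=3.75
n=1: y=3.75, sp=3, e=sp−y=-0.75; I=2.25, D=e−e_prev=-3.75; u=1/4·(-0.75)+3/4·2.25+3/2·(-3.75)=-4.125; next y=-1/5·3.75+1/2·(-4.125)=-2.8125
n=2: y=-2.8125, sp=5, e=sp−y=7.8125; I=10.0625, D=e−e_prev=8.5625; u=1/4·7.8125+3/4·10.0625+3/2·8.5625=22.34375; next y=-1/5·(-2.8125)+1/2·22.34375=11.734375
n=3: y=11.734375, sp=5, e=sp−y=-6.734375; I=3.328125, D=e−e_prev=-14.546875; u=1/4·(-6.734375)+3/4·3.328125+3/2·(-14.546875)≈-21.007813; next y=-1/5·11.734375+1/2·(-21.007813)≈-12.850781
n=4: y≈-12.850781, sp=5, e=sp−y≈17.850781; I≈21.178906, D=e−e_prev≈24.585156; u=1/4·17.850781+3/4·21.178906+3/2·24.585156≈57.224609; next y=-1/5·(-12.850781)+1/2·57.224609≈31.182461
n=5: y≈31.182461, sp=5, e=sp−y≈-26.182461; I≈-5.003555, D=e−e_prev≈-44.033242; u=1/4·(-26.182461)+3/4·(-5.003555)+3/2·(-44.033242)≈-76.348145; next y=-1/5·31.182461+1/2·(-76.348145)≈-44.410564
n=6: y≈-44.410564, sp=5, e=sp−y≈49.410564; I≈44.407010, D=e−e_prev≈75.593025; u=1/4·49.410564+3/4·44.407010+3/2·75.593025≈159.047437; next y=-1/5·(-44.410564)+1/2·159.047437≈88.405831
n=7: y≈88.405831, sp=5, e=sp−y≈-83.405831; I≈-38.998821, D=e−e_prev≈-132.816396; u=1/4·(-83.405831)+3/4·(-38.998821)+3/2·(-132.816396)≈-249.325167; next y=-1/5·88.405831+1/2·(-249.325167)≈-142.343750
n=8: y≈-142.343750, sp=5, e=sp−y≈147.343750; I≈108.344928, D=e−e_prev≈230.749581; u=1/4·147.343750+3/4·108.344928+3/2·230.749581≈464.219005; next y=-1/5·(-142.343750)+1/2·464.219005≈260.578253

0 3 7.500 0.000
1 3 -4.125 3.750
2 5 22.344 -2.813
3 5 -21.008 11.734
4 5 57.225 -12.851
5 5 -76.348 31.182
6 5 159.047 -44.411
7 5 -249.325 88.406
8 5 464.219 -142.344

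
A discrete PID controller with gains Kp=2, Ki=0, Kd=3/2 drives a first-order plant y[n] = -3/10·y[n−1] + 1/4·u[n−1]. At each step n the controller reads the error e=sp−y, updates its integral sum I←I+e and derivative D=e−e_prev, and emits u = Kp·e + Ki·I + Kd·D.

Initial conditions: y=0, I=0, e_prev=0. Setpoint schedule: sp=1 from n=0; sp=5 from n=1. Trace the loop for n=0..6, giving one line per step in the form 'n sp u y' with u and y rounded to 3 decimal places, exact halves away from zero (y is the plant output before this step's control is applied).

(exact arithmetic carried between steps; '≈' marks a value shown rounded to 6 d.p. or computed from one; I and e_prev carry over from the previous line; the table rounds u and y to 3 d.p., halves away from zero)
n=0: y=0, sp=1, e=sp−y=1; I=1, D=e−e_prev=1; u=2·1+0·1+3/2·1=3.5; next y=-3/10·0+1/4·3.5=0.875
n=1: y=0.875, sp=5, e=sp−y=4.125; I=5.125, D=e−e_prev=3.125; u=2·4.125+0·5.125+3/2·3.125=12.9375; next y=-3/10·0.875+1/4·12.9375=2.971875
n=2: y=2.971875, sp=5, e=sp−y=2.028125; I=7.153125, D=e−e_prev=-2.096875; u=2·2.028125+0·7.153125+3/2·(-2.096875)≈0.910938; next y=-3/10·2.971875+1/4·0.910938≈-0.663828
n=3: y≈-0.663828, sp=5, e=sp−y≈5.663828; I≈12.816953, D=e−e_prev≈3.635703; u=2·5.663828+0·12.816953+3/2·3.635703≈16.781211; next y=-3/10·(-0.663828)+1/4·16.781211≈4.394451
n=4: y≈4.394451, sp=5, e=sp−y≈0.605549; I≈13.422502, D=e−e_prev≈-5.058279; u=2·0.605549+0·13.422502+3/2·(-5.058279)≈-6.376321; next y=-3/10·4.394451+1/4·(-6.376321)≈-2.912416
n=5: y≈-2.912416, sp=5, e=sp−y≈7.912416; I≈21.334918, D=e−e_prev≈7.306867; u=2·7.912416+0·21.334918+3/2·7.306867≈26.785132; next y=-3/10·(-2.912416)+1/4·26.785132≈7.570008
n=6: y≈7.570008, sp=5, e=sp−y≈-2.570008; I≈18.764910, D=e−e_prev≈-10.482423; u=2·(-2.570008)+0·18.764910+3/2·(-10.482423)≈-20.863650; next y=-3/10·7.570008+1/4·(-20.863650)≈-7.486915

0 1 3.500 0.000
1 5 12.938 0.875
2 5 0.911 2.972
3 5 16.781 -0.664
4 5 -6.376 4.394
5 5 26.785 -2.912
6 5 -20.864 7.570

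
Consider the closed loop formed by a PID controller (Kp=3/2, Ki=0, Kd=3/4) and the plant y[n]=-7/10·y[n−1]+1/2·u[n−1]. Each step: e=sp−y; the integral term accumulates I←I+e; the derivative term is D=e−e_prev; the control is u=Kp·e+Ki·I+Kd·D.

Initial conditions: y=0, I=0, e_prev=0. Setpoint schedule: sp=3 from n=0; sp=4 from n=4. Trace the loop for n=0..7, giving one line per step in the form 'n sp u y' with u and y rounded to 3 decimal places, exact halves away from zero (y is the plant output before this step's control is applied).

0 3 6.750 0.000
1 3 -3.094 3.375
2 3 15.827 -3.909
3 3 -22.395 10.650
4 4 56.706 -18.653
5 4 -101.162 41.410
6 4 216.086 -79.568
7 4 -422.092 163.740

(exact arithmetic carried between steps; '≈' marks a value shown rounded to 6 d.p. or computed from one; I and e_prev carry over from the previous line; the table rounds u and y to 3 d.p., halves away from zero)
n=0: y=0, sp=3, e=sp−y=3; I=3, D=e−e_prev=3; u=3/2·3+0·3+3/4·3=6.75; next y=-7/10·0+1/2·6.75=3.375
n=1: y=3.375, sp=3, e=sp−y=-0.375; I=2.625, D=e−e_prev=-3.375; u=3/2·(-0.375)+0·2.625+3/4·(-3.375)=-3.09375; next y=-7/10·3.375+1/2·(-3.09375)=-3.909375
n=2: y=-3.909375, sp=3, e=sp−y=6.909375; I=9.534375, D=e−e_prev=7.284375; u=3/2·6.909375+0·9.534375+3/4·7.284375≈15.827344; next y=-7/10·(-3.909375)+1/2·15.827344≈10.650234
n=3: y≈10.650234, sp=3, e=sp−y≈-7.650234; I≈1.884141, D=e−e_prev≈-14.559609; u=3/2·(-7.650234)+0·1.884141+3/4·(-14.559609)≈-22.395059; next y=-7/10·10.650234+1/2·(-22.395059)≈-18.652693
n=4: y≈-18.652693, sp=4, e=sp−y≈22.652693; I≈24.536834, D=e−e_prev≈30.302928; u=3/2·22.652693+0·24.536834+3/4·30.302928≈56.706236; next y=-7/10·(-18.652693)+1/2·56.706236≈41.410003
n=5: y≈41.410003, sp=4, e=sp−y≈-37.410003; I≈-12.873169, D=e−e_prev≈-60.062697; u=3/2·(-37.410003)+0·(-12.873169)+3/4·(-60.062697)≈-101.162027; next y=-7/10·41.410003+1/2·(-101.162027)≈-79.568016
n=6: y≈-79.568016, sp=4, e=sp−y≈83.568016; I≈70.694847, D=e−e_prev≈120.978019; u=3/2·83.568016+0·70.694847+3/4·120.978019≈216.085538; next y=-7/10·(-79.568016)+1/2·216.085538≈163.740380
n=7: y≈163.740380, sp=4, e=sp−y≈-159.740380; I≈-89.045534, D=e−e_prev≈-243.308396; u=3/2·(-159.740380)+0·(-89.045534)+3/4·(-243.308396)≈-422.091868; next y=-7/10·163.740380+1/2·(-422.091868)≈-325.664200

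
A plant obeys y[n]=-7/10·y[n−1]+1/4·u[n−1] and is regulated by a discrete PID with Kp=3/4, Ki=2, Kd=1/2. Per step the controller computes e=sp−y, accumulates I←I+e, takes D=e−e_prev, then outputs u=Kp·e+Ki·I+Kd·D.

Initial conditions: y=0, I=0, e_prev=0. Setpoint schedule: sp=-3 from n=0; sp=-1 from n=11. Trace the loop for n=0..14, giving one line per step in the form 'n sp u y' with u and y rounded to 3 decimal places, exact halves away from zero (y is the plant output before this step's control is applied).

(exact arithmetic carried between steps; '≈' marks a value shown rounded to 6 d.p. or computed from one; I and e_prev carry over from the previous line; the table rounds u and y to 3 d.p., halves away from zero)
n=0: y=0, sp=-3, e=sp−y=-3; I=-3, D=e−e_prev=-3; u=3/4·(-3)+2·(-3)+1/2·(-3)=-9.75; next y=-7/10·0+1/4·(-9.75)=-2.4375
n=1: y=-2.4375, sp=-3, e=sp−y=-0.5625; I=-3.5625, D=e−e_prev=2.4375; u=3/4·(-0.5625)+2·(-3.5625)+1/2·2.4375=-6.328125; next y=-7/10·(-2.4375)+1/4·(-6.328125)≈0.124219
n=2: y≈0.124219, sp=-3, e=sp−y≈-3.124219; I≈-6.686719, D=e−e_prev≈-2.561719; u=3/4·(-3.124219)+2·(-6.686719)+1/2·(-2.561719)≈-16.997461; next y=-7/10·0.124219+1/4·(-16.997461)≈-4.336318
n=3: y≈-4.336318, sp=-3, e=sp−y≈1.336318; I≈-5.350400, D=e−e_prev≈4.460537; u=3/4·1.336318+2·(-5.350400)+1/2·4.460537≈-7.468293; next y=-7/10·(-4.336318)+1/4·(-7.468293)≈1.168349
n=4: y≈1.168349, sp=-3, e=sp−y≈-4.168349; I≈-9.518750, D=e−e_prev≈-5.504668; u=3/4·(-4.168349)+2·(-9.518750)+1/2·(-5.504668)≈-24.916096; next y=-7/10·1.168349+1/4·(-24.916096)≈-7.046869
n=5: y≈-7.046869, sp=-3, e=sp−y≈4.046869; I≈-5.471881, D=e−e_prev≈8.215218; u=3/4·4.046869+2·(-5.471881)+1/2·8.215218≈-3.801002; next y=-7/10·(-7.046869)+1/4·(-3.801002)≈3.982557
n=6: y≈3.982557, sp=-3, e=sp−y≈-6.982557; I≈-12.454439, D=e−e_prev≈-11.029426; u=3/4·(-6.982557)+2·(-12.454439)+1/2·(-11.029426)≈-35.660509; next y=-7/10·3.982557+1/4·(-35.660509)≈-11.702917
n=7: y≈-11.702917, sp=-3, e=sp−y≈8.702917; I≈-3.751521, D=e−e_prev≈15.685475; u=3/4·8.702917+2·(-3.751521)+1/2·15.685475≈6.866883; next y=-7/10·(-11.702917)+1/4·6.866883≈9.908763
n=8: y≈9.908763, sp=-3, e=sp−y≈-12.908763; I≈-16.660284, D=e−e_prev≈-21.611680; u=3/4·(-12.908763)+2·(-16.660284)+1/2·(-21.611680)≈-53.807981; next y=-7/10·9.908763+1/4·(-53.807981)≈-20.388129
n=9: y≈-20.388129, sp=-3, e=sp−y≈17.388129; I≈0.727845, D=e−e_prev≈30.296892; u=3/4·17.388129+2·0.727845+1/2·30.296892≈29.645233; next y=-7/10·(-20.388129)+1/4·29.645233≈21.682999
n=10: y≈21.682999, sp=-3, e=sp−y≈-24.682999; I≈-23.955154, D=e−e_prev≈-42.071128; u=3/4·(-24.682999)+2·(-23.955154)+1/2·(-42.071128)≈-87.458120; next y=-7/10·21.682999+1/4·(-87.458120)≈-37.042629
n=11: y≈-37.042629, sp=-1, e=sp−y≈36.042629; I≈12.087475, D=e−e_prev≈60.725628; u=3/4·36.042629+2·12.087475+1/2·60.725628≈81.569737; next y=-7/10·(-37.042629)+1/4·81.569737≈46.322275
n=12: y≈46.322275, sp=-1, e=sp−y≈-47.322275; I≈-35.234799, D=e−e_prev≈-83.364904; u=3/4·(-47.322275)+2·(-35.234799)+1/2·(-83.364904)≈-147.643756; next y=-7/10·46.322275+1/4·(-147.643756)≈-69.336531
n=13: y≈-69.336531, sp=-1, e=sp−y≈68.336531; I≈33.101732, D=e−e_prev≈115.658806; u=3/4·68.336531+2·33.101732+1/2·115.658806≈175.285266; next y=-7/10·(-69.336531)+1/4·175.285266≈92.356888
n=14: y≈92.356888, sp=-1, e=sp−y≈-93.356888; I≈-60.255156, D=e−e_prev≈-161.693420; u=3/4·(-93.356888)+2·(-60.255156)+1/2·(-161.693420)≈-271.374689; next y=-7/10·92.356888+1/4·(-271.374689)≈-132.493494

0 -3 -9.750 0.000
1 -3 -6.328 -2.438
2 -3 -16.997 0.124
3 -3 -7.468 -4.336
4 -3 -24.916 1.168
5 -3 -3.801 -7.047
6 -3 -35.661 3.983
7 -3 6.867 -11.703
8 -3 -53.808 9.909
9 -3 29.645 -20.388
10 -3 -87.458 21.683
11 -1 81.570 -37.043
12 -1 -147.644 46.322
13 -1 175.285 -69.337
14 -1 -271.375 92.357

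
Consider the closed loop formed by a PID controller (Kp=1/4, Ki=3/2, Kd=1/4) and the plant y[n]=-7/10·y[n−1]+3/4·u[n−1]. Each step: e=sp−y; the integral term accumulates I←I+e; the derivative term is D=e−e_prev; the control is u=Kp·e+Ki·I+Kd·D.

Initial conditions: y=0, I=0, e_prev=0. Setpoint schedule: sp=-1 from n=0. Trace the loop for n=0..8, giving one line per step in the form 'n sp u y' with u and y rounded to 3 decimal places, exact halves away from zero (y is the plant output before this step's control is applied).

(exact arithmetic carried between steps; '≈' marks a value shown rounded to 6 d.p. or computed from one; I and e_prev carry over from the previous line; the table rounds u and y to 3 d.p., halves away from zero)
n=0: y=0, sp=-1, e=sp−y=-1; I=-1, D=e−e_prev=-1; u=1/4·(-1)+3/2·(-1)+1/4·(-1)=-2; next y=-7/10·0+3/4·(-2)=-1.5
n=1: y=-1.5, sp=-1, e=sp−y=0.5; I=-0.5, D=e−e_prev=1.5; u=1/4·0.5+3/2·(-0.5)+1/4·1.5=-0.25; next y=-7/10·(-1.5)+3/4·(-0.25)=0.8625
n=2: y=0.8625, sp=-1, e=sp−y=-1.8625; I=-2.3625, D=e−e_prev=-2.3625; u=1/4·(-1.8625)+3/2·(-2.3625)+1/4·(-2.3625)=-4.6; next y=-7/10·0.8625+3/4·(-4.6)=-4.05375
n=3: y=-4.05375, sp=-1, e=sp−y=3.05375; I=0.69125, D=e−e_prev=4.91625; u=1/4·3.05375+3/2·0.69125+1/4·4.91625=3.029375; next y=-7/10·(-4.05375)+3/4·3.029375≈5.109656
n=4: y≈5.109656, sp=-1, e=sp−y≈-6.109656; I≈-5.418406, D=e−e_prev≈-9.163406; u=1/4·(-6.109656)+3/2·(-5.418406)+1/4·(-9.163406)≈-11.945875; next y=-7/10·5.109656+3/4·(-11.945875)≈-12.536166
n=5: y≈-12.536166, sp=-1, e=sp−y≈11.536166; I≈6.117759, D=e−e_prev≈17.645822; u=1/4·11.536166+3/2·6.117759+1/4·17.645822≈16.472136; next y=-7/10·(-12.536166)+3/4·16.472136≈21.129418
n=6: y≈21.129418, sp=-1, e=sp−y≈-22.129418; I≈-16.011659, D=e−e_prev≈-33.665584; u=1/4·(-22.129418)+3/2·(-16.011659)+1/4·(-33.665584)≈-37.966238; next y=-7/10·21.129418+3/4·(-37.966238)≈-43.265271
n=7: y≈-43.265271, sp=-1, e=sp−y≈42.265271; I≈26.253613, D=e−e_prev≈64.394689; u=1/4·42.265271+3/2·26.253613+1/4·64.394689≈66.045409; next y=-7/10·(-43.265271)+3/4·66.045409≈79.819746
n=8: y≈79.819746, sp=-1, e=sp−y≈-80.819746; I≈-54.566134, D=e−e_prev≈-123.085018; u=1/4·(-80.819746)+3/2·(-54.566134)+1/4·(-123.085018)≈-132.825392; next y=-7/10·79.819746+3/4·(-132.825392)≈-155.492866

0 -1 -2.000 0.000
1 -1 -0.250 -1.500
2 -1 -4.600 0.863
3 -1 3.029 -4.054
4 -1 -11.946 5.110
5 -1 16.472 -12.536
6 -1 -37.966 21.129
7 -1 66.045 -43.265
8 -1 -132.825 79.820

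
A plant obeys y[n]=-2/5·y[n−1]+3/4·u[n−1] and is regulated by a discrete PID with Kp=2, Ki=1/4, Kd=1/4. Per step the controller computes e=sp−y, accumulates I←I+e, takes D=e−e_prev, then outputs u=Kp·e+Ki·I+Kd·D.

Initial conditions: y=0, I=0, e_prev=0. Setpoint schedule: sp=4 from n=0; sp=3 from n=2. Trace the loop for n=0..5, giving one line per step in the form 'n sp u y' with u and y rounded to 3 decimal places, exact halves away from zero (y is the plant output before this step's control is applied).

(exact arithmetic carried between steps; '≈' marks a value shown rounded to 6 d.p. or computed from one; I and e_prev carry over from the previous line; the table rounds u and y to 3 d.p., halves away from zero)
n=0: y=0, sp=4, e=sp−y=4; I=4, D=e−e_prev=4; u=2·4+1/4·4+1/4·4=10; next y=-2/5·0+3/4·10=7.5
n=1: y=7.5, sp=4, e=sp−y=-3.5; I=0.5, D=e−e_prev=-7.5; u=2·(-3.5)+1/4·0.5+1/4·(-7.5)=-8.75; next y=-2/5·7.5+3/4·(-8.75)=-9.5625
n=2: y=-9.5625, sp=3, e=sp−y=12.5625; I=13.0625, D=e−e_prev=16.0625; u=2·12.5625+1/4·13.0625+1/4·16.0625=32.40625; next y=-2/5·(-9.5625)+3/4·32.40625≈28.129688
n=3: y≈28.129688, sp=3, e=sp−y≈-25.129688; I≈-12.067188, D=e−e_prev≈-37.692188; u=2·(-25.129688)+1/4·(-12.067188)+1/4·(-37.692188)≈-62.699219; next y=-2/5·28.129688+3/4·(-62.699219)≈-58.276289
n=4: y≈-58.276289, sp=3, e=sp−y≈61.276289; I≈49.209102, D=e−e_prev≈86.405977; u=2·61.276289+1/4·49.209102+1/4·86.405977≈156.456348; next y=-2/5·(-58.276289)+3/4·156.456348≈140.652776
n=5: y≈140.652776, sp=3, e=sp−y≈-137.652776; I≈-88.443675, D=e−e_prev≈-198.929065; u=2·(-137.652776)+1/4·(-88.443675)+1/4·(-198.929065)≈-347.148738; next y=-2/5·140.652776+3/4·(-347.148738)≈-316.622664

0 4 10.000 0.000
1 4 -8.750 7.500
2 3 32.406 -9.563
3 3 -62.699 28.130
4 3 156.456 -58.276
5 3 -347.149 140.653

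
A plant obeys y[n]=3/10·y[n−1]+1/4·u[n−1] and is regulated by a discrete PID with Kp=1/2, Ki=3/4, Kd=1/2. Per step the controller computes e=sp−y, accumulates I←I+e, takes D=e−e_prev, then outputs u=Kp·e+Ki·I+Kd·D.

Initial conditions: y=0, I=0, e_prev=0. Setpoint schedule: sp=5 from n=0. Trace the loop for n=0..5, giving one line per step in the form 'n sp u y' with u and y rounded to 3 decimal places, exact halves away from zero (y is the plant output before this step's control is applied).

(exact arithmetic carried between steps; '≈' marks a value shown rounded to 6 d.p. or computed from one; I and e_prev carry over from the previous line; the table rounds u and y to 3 d.p., halves away from zero)
n=0: y=0, sp=5, e=sp−y=5; I=5, D=e−e_prev=5; u=1/2·5+3/4·5+1/2·5=8.75; next y=3/10·0+1/4·8.75=2.1875
n=1: y=2.1875, sp=5, e=sp−y=2.8125; I=7.8125, D=e−e_prev=-2.1875; u=1/2·2.8125+3/4·7.8125+1/2·(-2.1875)=6.171875; next y=3/10·2.1875+1/4·6.171875≈2.199219
n=2: y≈2.199219, sp=5, e=sp−y≈2.800781; I≈10.613281, D=e−e_prev≈-0.011719; u=1/2·2.800781+3/4·10.613281+1/2·(-0.011719)≈9.354492; next y=3/10·2.199219+1/4·9.354492≈2.998389
n=3: y≈2.998389, sp=5, e=sp−y≈2.001611; I≈12.614893, D=e−e_prev≈-0.799170; u=1/2·2.001611+3/4·12.614893+1/2·(-0.799170)≈10.062390; next y=3/10·2.998389+1/4·10.062390≈3.415114
n=4: y≈3.415114, sp=5, e=sp−y≈1.584886; I≈14.199778, D=e−e_prev≈-0.416725; u=1/2·1.584886+3/4·14.199778+1/2·(-0.416725)≈11.233914; next y=3/10·3.415114+1/4·11.233914≈3.833013
n=5: y≈3.833013, sp=5, e=sp−y≈1.166987; I≈15.366766, D=e−e_prev≈-0.417899; u=1/2·1.166987+3/4·15.366766+1/2·(-0.417899)≈11.899619; next y=3/10·3.833013+1/4·11.899619≈4.124808

0 5 8.750 0.000
1 5 6.172 2.188
2 5 9.354 2.199
3 5 10.062 2.998
4 5 11.234 3.415
5 5 11.900 3.833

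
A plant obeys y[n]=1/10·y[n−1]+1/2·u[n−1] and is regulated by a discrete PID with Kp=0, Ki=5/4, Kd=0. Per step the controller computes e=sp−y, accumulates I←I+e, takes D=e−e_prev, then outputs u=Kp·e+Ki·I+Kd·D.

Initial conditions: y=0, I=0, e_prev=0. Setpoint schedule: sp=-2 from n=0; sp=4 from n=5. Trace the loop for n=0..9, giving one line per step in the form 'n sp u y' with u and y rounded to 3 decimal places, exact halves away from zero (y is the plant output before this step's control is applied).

(exact arithmetic carried between steps; '≈' marks a value shown rounded to 6 d.p. or computed from one; I and e_prev carry over from the previous line; the table rounds u and y to 3 d.p., halves away from zero)
n=0: y=0, sp=-2, e=sp−y=-2; I=-2, D=e−e_prev=-2; u=0·(-2)+5/4·(-2)+0·(-2)=-2.5; next y=1/10·0+1/2·(-2.5)=-1.25
n=1: y=-1.25, sp=-2, e=sp−y=-0.75; I=-2.75, D=e−e_prev=1.25; u=0·(-0.75)+5/4·(-2.75)+0·1.25=-3.4375; next y=1/10·(-1.25)+1/2·(-3.4375)=-1.84375
n=2: y=-1.84375, sp=-2, e=sp−y=-0.15625; I=-2.90625, D=e−e_prev=0.59375; u=0·(-0.15625)+5/4·(-2.90625)+0·0.59375≈-3.632813; next y=1/10·(-1.84375)+1/2·(-3.632813)≈-2.000781
n=3: y≈-2.000781, sp=-2, e=sp−y≈0.000781; I≈-2.905469, D=e−e_prev≈0.157031; u=0·0.000781+5/4·(-2.905469)+0·0.157031≈-3.631836; next y=1/10·(-2.000781)+1/2·(-3.631836)≈-2.015996
n=4: y≈-2.015996, sp=-2, e=sp−y≈0.015996; I≈-2.889473, D=e−e_prev≈0.015215; u=0·0.015996+5/4·(-2.889473)+0·0.015215≈-3.611841; next y=1/10·(-2.015996)+1/2·(-3.611841)≈-2.007520
n=5: y≈-2.007520, sp=4, e=sp−y≈6.007520; I≈3.118047, D=e−e_prev≈5.991524; u=0·6.007520+5/4·3.118047+0·5.991524≈3.897559; next y=1/10·(-2.007520)+1/2·3.897559≈1.748028
n=6: y≈1.748028, sp=4, e=sp−y≈2.251972; I≈5.370020, D=e−e_prev≈-3.755548; u=0·2.251972+5/4·5.370020+0·(-3.755548)≈6.712525; next y=1/10·1.748028+1/2·6.712525≈3.531065
n=7: y≈3.531065, sp=4, e=sp−y≈0.468935; I≈5.838955, D=e−e_prev≈-1.783038; u=0·0.468935+5/4·5.838955+0·(-1.783038)≈7.298693; next y=1/10·3.531065+1/2·7.298693≈4.002453
n=8: y≈4.002453, sp=4, e=sp−y≈-0.002453; I≈5.836501, D=e−e_prev≈-0.471388; u=0·(-0.002453)+5/4·5.836501+0·(-0.471388)≈7.295627; next y=1/10·4.002453+1/2·7.295627≈4.048059
n=9: y≈4.048059, sp=4, e=sp−y≈-0.048059; I≈5.788443, D=e−e_prev≈-0.045606; u=0·(-0.048059)+5/4·5.788443+0·(-0.045606)≈7.235553; next y=1/10·4.048059+1/2·7.235553≈4.022583

0 -2 -2.500 0.000
1 -2 -3.438 -1.250
2 -2 -3.633 -1.844
3 -2 -3.632 -2.001
4 -2 -3.612 -2.016
5 4 3.898 -2.008
6 4 6.713 1.748
7 4 7.299 3.531
8 4 7.296 4.002
9 4 7.236 4.048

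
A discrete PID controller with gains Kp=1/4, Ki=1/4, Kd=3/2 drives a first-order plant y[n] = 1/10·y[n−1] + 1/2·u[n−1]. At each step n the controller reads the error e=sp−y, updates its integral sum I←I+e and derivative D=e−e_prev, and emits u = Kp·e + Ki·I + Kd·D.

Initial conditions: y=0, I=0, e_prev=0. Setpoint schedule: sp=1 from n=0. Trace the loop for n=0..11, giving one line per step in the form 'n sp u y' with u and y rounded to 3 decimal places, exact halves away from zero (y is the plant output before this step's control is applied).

0 1 2.000 0.000
1 1 -1.250 1.000
2 1 3.300 -0.525
3 1 -2.851 1.598
4 1 5.910 -1.266
5 1 -6.007 2.828
6 1 10.775 -2.721
7 1 -12.291 5.116
8 1 19.934 -5.634
9 1 -24.607 9.403
10 1 37.381 -11.363
11 1 -48.512 17.554

(exact arithmetic carried between steps; '≈' marks a value shown rounded to 6 d.p. or computed from one; I and e_prev carry over from the previous line; the table rounds u and y to 3 d.p., halves away from zero)
n=0: y=0, sp=1, e=sp−y=1; I=1, D=e−e_prev=1; u=1/4·1+1/4·1+3/2·1=2; next y=1/10·0+1/2·2=1
n=1: y=1, sp=1, e=sp−y=0; I=1, D=e−e_prev=-1; u=1/4·0+1/4·1+3/2·(-1)=-1.25; next y=1/10·1+1/2·(-1.25)=-0.525
n=2: y=-0.525, sp=1, e=sp−y=1.525; I=2.525, D=e−e_prev=1.525; u=1/4·1.525+1/4·2.525+3/2·1.525=3.3; next y=1/10·(-0.525)+1/2·3.3=1.5975
n=3: y=1.5975, sp=1, e=sp−y=-0.5975; I=1.9275, D=e−e_prev=-2.1225; u=1/4·(-0.5975)+1/4·1.9275+3/2·(-2.1225)=-2.85125; next y=1/10·1.5975+1/2·(-2.85125)=-1.265875
n=4: y=-1.265875, sp=1, e=sp−y=2.265875; I=4.193375, D=e−e_prev=2.863375; u=1/4·2.265875+1/4·4.193375+3/2·2.863375=5.909875; next y=1/10·(-1.265875)+1/2·5.909875=2.82835
n=5: y=2.82835, sp=1, e=sp−y=-1.82835; I=2.365025, D=e−e_prev=-4.094225; u=1/4·(-1.82835)+1/4·2.365025+3/2·(-4.094225)≈-6.007169; next y=1/10·2.82835+1/2·(-6.007169)≈-2.720749
n=6: y≈-2.720749, sp=1, e=sp−y≈3.720749; I≈6.085774, D=e−e_prev≈5.549099; u=1/4·3.720749+1/4·6.085774+3/2·5.549099≈10.77528; next y=1/10·(-2.720749)+1/2·10.77528≈5.115565
n=7: y≈5.115565, sp=1, e=sp−y≈-4.115565; I≈1.970209, D=e−e_prev≈-7.836314; u=1/4·(-4.115565)+1/4·1.970209+3/2·(-7.836314)≈-12.290811; next y=1/10·5.115565+1/2·(-12.290811)≈-5.633849
n=8: y≈-5.633849, sp=1, e=sp−y≈6.633849; I≈8.604058, D=e−e_prev≈10.749414; u=1/4·6.633849+1/4·8.604058+3/2·10.749414≈19.933598; next y=1/10·(-5.633849)+1/2·19.933598≈9.403414
n=9: y≈9.403414, sp=1, e=sp−y≈-8.403414; I≈0.200644, D=e−e_prev≈-15.037263; u=1/4·(-8.403414)+1/4·0.200644+3/2·(-15.037263)≈-24.606586; next y=1/10·9.403414+1/2·(-24.606586)≈-11.362952
n=10: y≈-11.362952, sp=1, e=sp−y≈12.362952; I≈12.563596, D=e−e_prev≈20.766366; u=1/4·12.362952+1/4·12.563596+3/2·20.766366≈37.381185; next y=1/10·(-11.362952)+1/2·37.381185≈17.554298
n=11: y≈17.554298, sp=1, e=sp−y≈-16.554298; I≈-3.990702, D=e−e_prev≈-28.917249; u=1/4·(-16.554298)+1/4·(-3.990702)+3/2·(-28.917249)≈-48.512124; next y=1/10·17.554298+1/2·(-48.512124)≈-22.500632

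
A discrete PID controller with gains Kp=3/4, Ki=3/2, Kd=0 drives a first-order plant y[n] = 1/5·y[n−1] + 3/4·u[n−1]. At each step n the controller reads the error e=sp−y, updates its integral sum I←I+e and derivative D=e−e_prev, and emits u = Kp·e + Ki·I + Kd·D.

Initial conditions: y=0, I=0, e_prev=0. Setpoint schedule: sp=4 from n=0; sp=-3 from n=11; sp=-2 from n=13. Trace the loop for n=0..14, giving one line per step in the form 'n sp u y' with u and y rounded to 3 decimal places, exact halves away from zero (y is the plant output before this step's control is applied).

(exact arithmetic carried between steps; '≈' marks a value shown rounded to 6 d.p. or computed from one; I and e_prev carry over from the previous line; the table rounds u and y to 3 d.p., halves away from zero)
n=0: y=0, sp=4, e=sp−y=4; I=4, D=e−e_prev=4; u=3/4·4+3/2·4+0·4=9; next y=1/5·0+3/4·9=6.75
n=1: y=6.75, sp=4, e=sp−y=-2.75; I=1.25, D=e−e_prev=-6.75; u=3/4·(-2.75)+3/2·1.25+0·(-6.75)=-0.1875; next y=1/5·6.75+3/4·(-0.1875)=1.209375
n=2: y=1.209375, sp=4, e=sp−y=2.790625; I=4.040625, D=e−e_prev=5.540625; u=3/4·2.790625+3/2·4.040625+0·5.540625≈8.153906; next y=1/5·1.209375+3/4·8.153906≈6.357305
n=3: y≈6.357305, sp=4, e=sp−y≈-2.357305; I≈1.683320, D=e−e_prev≈-5.147930; u=3/4·(-2.357305)+3/2·1.683320+0·(-5.147930)≈0.757002; next y=1/5·6.357305+3/4·0.757002≈1.839212
n=4: y≈1.839212, sp=4, e=sp−y≈2.160788; I≈3.844108, D=e−e_prev≈4.518092; u=3/4·2.160788+3/2·3.844108+0·4.518092≈7.386753; next y=1/5·1.839212+3/4·7.386753≈5.907907
n=5: y≈5.907907, sp=4, e=sp−y≈-1.907907; I≈1.936201, D=e−e_prev≈-4.068695; u=3/4·(-1.907907)+3/2·1.936201+0·(-4.068695)≈1.473371; next y=1/5·5.907907+3/4·1.473371≈2.286610
n=6: y≈2.286610, sp=4, e=sp−y≈1.713390; I≈3.649591, D=e−e_prev≈3.621297; u=3/4·1.713390+3/2·3.649591+0·3.621297≈6.759429; next y=1/5·2.286610+3/4·6.759429≈5.526894
n=7: y≈5.526894, sp=4, e=sp−y≈-1.526894; I≈2.122697, D=e−e_prev≈-3.240284; u=3/4·(-1.526894)+3/2·2.122697+0·(-3.240284)≈2.038875; next y=1/5·5.526894+3/4·2.038875≈2.634535
n=8: y≈2.634535, sp=4, e=sp−y≈1.365465; I≈3.488162, D=e−e_prev≈2.892359; u=3/4·1.365465+3/2·3.488162+0·2.892359≈6.256341; next y=1/5·2.634535+3/4·6.256341≈5.219163
n=9: y≈5.219163, sp=4, e=sp−y≈-1.219163; I≈2.268999, D=e−e_prev≈-2.584628; u=3/4·(-1.219163)+3/2·2.268999+0·(-2.584628)≈2.489126; next y=1/5·5.219163+3/4·2.489126≈2.910677
n=10: y≈2.910677, sp=4, e=sp−y≈1.089323; I≈3.358322, D=e−e_prev≈2.308486; u=3/4·1.089323+3/2·3.358322+0·2.308486≈5.854475; next y=1/5·2.910677+3/4·5.854475≈4.972992
n=11: y≈4.972992, sp=-3, e=sp−y≈-7.972992; I≈-4.614670, D=e−e_prev≈-9.062315; u=3/4·(-7.972992)+3/2·(-4.614670)+0·(-9.062315)≈-12.901748; next y=1/5·4.972992+3/4·(-12.901748)≈-8.681713
n=12: y≈-8.681713, sp=-3, e=sp−y≈5.681713; I≈1.067043, D=e−e_prev≈13.654705; u=3/4·5.681713+3/2·1.067043+0·13.654705≈5.861849; next y=1/5·(-8.681713)+3/4·5.861849≈2.660045
n=13: y≈2.660045, sp=-2, e=sp−y≈-4.660045; I≈-3.593001, D=e−e_prev≈-10.341757; u=3/4·(-4.660045)+3/2·(-3.593001)+0·(-10.341757)≈-8.884535; next y=1/5·2.660045+3/4·(-8.884535)≈-6.131393
n=14: y≈-6.131393, sp=-2, e=sp−y≈4.131393; I≈0.538391, D=e−e_prev≈8.791437; u=3/4·4.131393+3/2·0.538391+0·8.791437≈3.906131; next y=1/5·(-6.131393)+3/4·3.906131≈1.703320

0 4 9.000 0.000
1 4 -0.188 6.750
2 4 8.154 1.209
3 4 0.757 6.357
4 4 7.387 1.839
5 4 1.473 5.908
6 4 6.759 2.287
7 4 2.039 5.527
8 4 6.256 2.635
9 4 2.489 5.219
10 4 5.854 2.911
11 -3 -12.902 4.973
12 -3 5.862 -8.682
13 -2 -8.885 2.660
14 -2 3.906 -6.131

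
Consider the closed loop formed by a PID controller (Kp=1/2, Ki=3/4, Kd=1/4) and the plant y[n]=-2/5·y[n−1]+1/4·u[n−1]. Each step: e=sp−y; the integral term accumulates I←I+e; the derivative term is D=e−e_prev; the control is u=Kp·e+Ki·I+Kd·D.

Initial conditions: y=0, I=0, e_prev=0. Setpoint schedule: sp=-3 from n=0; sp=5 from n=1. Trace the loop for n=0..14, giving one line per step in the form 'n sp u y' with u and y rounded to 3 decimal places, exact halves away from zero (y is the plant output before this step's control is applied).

(exact arithmetic carried between steps; '≈' marks a value shown rounded to 6 d.p. or computed from one; I and e_prev carry over from the previous line; the table rounds u and y to 3 d.p., halves away from zero)
n=0: y=0, sp=-3, e=sp−y=-3; I=-3, D=e−e_prev=-3; u=1/2·(-3)+3/4·(-3)+1/4·(-3)=-4.5; next y=-2/5·0+1/4·(-4.5)=-1.125
n=1: y=-1.125, sp=5, e=sp−y=6.125; I=3.125, D=e−e_prev=9.125; u=1/2·6.125+3/4·3.125+1/4·9.125=7.6875; next y=-2/5·(-1.125)+1/4·7.6875=2.371875
n=2: y=2.371875, sp=5, e=sp−y=2.628125; I=5.753125, D=e−e_prev=-3.496875; u=1/2·2.628125+3/4·5.753125+1/4·(-3.496875)≈4.754688; next y=-2/5·2.371875+1/4·4.754688≈0.239922
n=3: y≈0.239922, sp=5, e=sp−y≈4.760078; I≈10.513203, D=e−e_prev≈2.131953; u=1/2·4.760078+3/4·10.513203+1/4·2.131953≈10.797930; next y=-2/5·0.239922+1/4·10.797930≈2.603514
n=4: y≈2.603514, sp=5, e=sp−y≈2.396486; I≈12.909689, D=e−e_prev≈-2.363592; u=1/2·2.396486+3/4·12.909689+1/4·(-2.363592)≈10.289612; next y=-2/5·2.603514+1/4·10.289612≈1.530998
n=5: y≈1.530998, sp=5, e=sp−y≈3.469002; I≈16.378692, D=e−e_prev≈1.072516; u=1/2·3.469002+3/4·16.378692+1/4·1.072516≈14.286649; next y=-2/5·1.530998+1/4·14.286649≈2.959263
n=6: y≈2.959263, sp=5, e=sp−y≈2.040737; I≈18.419429, D=e−e_prev≈-1.428266; u=1/2·2.040737+3/4·18.419429+1/4·(-1.428266)≈14.477873; next y=-2/5·2.959263+1/4·14.477873≈2.435763
n=7: y≈2.435763, sp=5, e=sp−y≈2.564237; I≈20.983666, D=e−e_prev≈0.523500; u=1/2·2.564237+3/4·20.983666+1/4·0.523500≈17.150743; next y=-2/5·2.435763+1/4·17.150743≈3.313380
n=8: y≈3.313380, sp=5, e=sp−y≈1.686620; I≈22.670285, D=e−e_prev≈-0.877617; u=1/2·1.686620+3/4·22.670285+1/4·(-0.877617)≈17.626619; next y=-2/5·3.313380+1/4·17.626619≈3.081303
n=9: y≈3.081303, sp=5, e=sp−y≈1.918697; I≈24.588982, D=e−e_prev≈0.232078; u=1/2·1.918697+3/4·24.588982+1/4·0.232078≈19.459105; next y=-2/5·3.081303+1/4·19.459105≈3.632255
n=10: y≈3.632255, sp=5, e=sp−y≈1.367745; I≈25.956727, D=e−e_prev≈-0.550953; u=1/2·1.367745+3/4·25.956727+1/4·(-0.550953)≈20.013680; next y=-2/5·3.632255+1/4·20.013680≈3.550518
n=11: y≈3.550518, sp=5, e=sp−y≈1.449482; I≈27.406209, D=e−e_prev≈0.081737; u=1/2·1.449482+3/4·27.406209+1/4·0.081737≈21.299832; next y=-2/5·3.550518+1/4·21.299832≈3.904751
n=12: y≈3.904751, sp=5, e=sp−y≈1.095249; I≈28.501458, D=e−e_prev≈-0.354233; u=1/2·1.095249+3/4·28.501458+1/4·(-0.354233)≈21.835160; next y=-2/5·3.904751+1/4·21.835160≈3.896890
n=13: y≈3.896890, sp=5, e=sp−y≈1.103110; I≈29.604569, D=e−e_prev≈0.007861; u=1/2·1.103110+3/4·29.604569+1/4·0.007861≈22.756947; next y=-2/5·3.896890+1/4·22.756947≈4.130481
n=14: y≈4.130481, sp=5, e=sp−y≈0.869519; I≈30.474088, D=e−e_prev≈-0.233591; u=1/2·0.869519+3/4·30.474088+1/4·(-0.233591)≈23.231928; next y=-2/5·4.130481+1/4·23.231928≈4.155790

0 -3 -4.500 0.000
1 5 7.688 -1.125
2 5 4.755 2.372
3 5 10.798 0.240
4 5 10.290 2.604
5 5 14.287 1.531
6 5 14.478 2.959
7 5 17.151 2.436
8 5 17.627 3.313
9 5 19.459 3.081
10 5 20.014 3.632
11 5 21.300 3.551
12 5 21.835 3.905
13 5 22.757 3.897
14 5 23.232 4.130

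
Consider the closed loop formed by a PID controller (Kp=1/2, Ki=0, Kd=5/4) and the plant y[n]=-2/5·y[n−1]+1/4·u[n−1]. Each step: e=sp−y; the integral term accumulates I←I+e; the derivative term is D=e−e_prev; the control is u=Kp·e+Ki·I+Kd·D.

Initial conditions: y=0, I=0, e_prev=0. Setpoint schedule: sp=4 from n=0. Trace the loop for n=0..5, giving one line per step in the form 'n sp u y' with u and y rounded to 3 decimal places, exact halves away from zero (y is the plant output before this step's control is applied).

(exact arithmetic carried between steps; '≈' marks a value shown rounded to 6 d.p. or computed from one; I and e_prev carry over from the previous line; the table rounds u and y to 3 d.p., halves away from zero)
n=0: y=0, sp=4, e=sp−y=4; I=4, D=e−e_prev=4; u=1/2·4+0·4+5/4·4=7; next y=-2/5·0+1/4·7=1.75
n=1: y=1.75, sp=4, e=sp−y=2.25; I=6.25, D=e−e_prev=-1.75; u=1/2·2.25+0·6.25+5/4·(-1.75)=-1.0625; next y=-2/5·1.75+1/4·(-1.0625)=-0.965625
n=2: y=-0.965625, sp=4, e=sp−y=4.965625; I=11.215625, D=e−e_prev=2.715625; u=1/2·4.965625+0·11.215625+5/4·2.715625≈5.877344; next y=-2/5·(-0.965625)+1/4·5.877344≈1.855586
n=3: y≈1.855586, sp=4, e=sp−y≈2.144414; I≈13.360039, D=e−e_prev≈-2.821211; u=1/2·2.144414+0·13.360039+5/4·(-2.821211)≈-2.454307; next y=-2/5·1.855586+1/4·(-2.454307)≈-1.355811
n=4: y≈-1.355811, sp=4, e=sp−y≈5.355811; I≈18.715850, D=e−e_prev≈3.211397; u=1/2·5.355811+0·18.715850+5/4·3.211397≈6.692152; next y=-2/5·(-1.355811)+1/4·6.692152≈2.215362
n=5: y≈2.215362, sp=4, e=sp−y≈1.784638; I≈20.500488, D=e−e_prev≈-3.571173; u=1/2·1.784638+0·20.500488+5/4·(-3.571173)≈-3.571648; next y=-2/5·2.215362+1/4·(-3.571648)≈-1.779057

0 4 7.000 0.000
1 4 -1.063 1.750
2 4 5.877 -0.966
3 4 -2.454 1.856
4 4 6.692 -1.356
5 4 -3.572 2.215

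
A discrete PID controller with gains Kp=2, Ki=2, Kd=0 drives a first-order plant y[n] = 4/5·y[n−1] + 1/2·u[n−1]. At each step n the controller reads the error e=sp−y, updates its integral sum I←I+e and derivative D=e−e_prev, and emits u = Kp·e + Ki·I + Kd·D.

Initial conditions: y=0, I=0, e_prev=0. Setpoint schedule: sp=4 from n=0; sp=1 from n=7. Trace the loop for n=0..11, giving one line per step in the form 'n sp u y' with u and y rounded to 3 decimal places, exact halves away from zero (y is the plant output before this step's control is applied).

0 4 16.000 0.000
1 4 -8.000 8.000
2 4 6.400 2.400
3 4 -1.280 5.120
4 4 3.136 3.456
5 4 0.717 4.333
6 4 2.084 3.825
7 1 -10.673 4.102
8 1 7.751 -2.055
9 1 -3.285 2.231
10 1 2.607 0.143
11 1 -0.778 1.418

(exact arithmetic carried between steps; '≈' marks a value shown rounded to 6 d.p. or computed from one; I and e_prev carry over from the previous line; the table rounds u and y to 3 d.p., halves away from zero)
n=0: y=0, sp=4, e=sp−y=4; I=4, D=e−e_prev=4; u=2·4+2·4+0·4=16; next y=4/5·0+1/2·16=8
n=1: y=8, sp=4, e=sp−y=-4; I=0, D=e−e_prev=-8; u=2·(-4)+2·0+0·(-8)=-8; next y=4/5·8+1/2·(-8)=2.4
n=2: y=2.4, sp=4, e=sp−y=1.6; I=1.6, D=e−e_prev=5.6; u=2·1.6+2·1.6+0·5.6=6.4; next y=4/5·2.4+1/2·6.4=5.12
n=3: y=5.12, sp=4, e=sp−y=-1.12; I=0.48, D=e−e_prev=-2.72; u=2·(-1.12)+2·0.48+0·(-2.72)=-1.28; next y=4/5·5.12+1/2·(-1.28)=3.456
n=4: y=3.456, sp=4, e=sp−y=0.544; I=1.024, D=e−e_prev=1.664; u=2·0.544+2·1.024+0·1.664=3.136; next y=4/5·3.456+1/2·3.136=4.3328
n=5: y=4.3328, sp=4, e=sp−y=-0.3328; I=0.6912, D=e−e_prev=-0.8768; u=2·(-0.3328)+2·0.6912+0·(-0.8768)=0.7168; next y=4/5·4.3328+1/2·0.7168=3.82464
n=6: y=3.82464, sp=4, e=sp−y=0.17536; I=0.86656, D=e−e_prev=0.50816; u=2·0.17536+2·0.86656+0·0.50816=2.08384; next y=4/5·3.82464+1/2·2.08384=4.101632
n=7: y=4.101632, sp=1, e=sp−y=-3.101632; I=-2.235072, D=e−e_prev=-3.276992; u=2·(-3.101632)+2·(-2.235072)+0·(-3.276992)=-10.673408; next y=4/5·4.101632+1/2·(-10.673408)≈-2.055398
n=8: y≈-2.055398, sp=1, e=sp−y≈3.055398; I≈0.820326, D=e−e_prev≈6.157030; u=2·3.055398+2·0.820326+0·6.157030≈7.751450; next y=4/5·(-2.055398)+1/2·7.751450≈2.231406
n=9: y≈2.231406, sp=1, e=sp−y≈-1.231406; I≈-0.411080, D=e−e_prev≈-4.286804; u=2·(-1.231406)+2·(-0.411080)+0·(-4.286804)≈-3.284972; next y=4/5·2.231406+1/2·(-3.284972)≈0.142639
n=10: y≈0.142639, sp=1, e=sp−y≈0.857361; I≈0.446281, D=e−e_prev≈2.088767; u=2·0.857361+2·0.446281+0·2.088767≈2.607284; next y=4/5·0.142639+1/2·2.607284≈1.417753
n=11: y≈1.417753, sp=1, e=sp−y≈-0.417753; I≈0.028528, D=e−e_prev≈-1.275114; u=2·(-0.417753)+2·0.028528+0·(-1.275114)≈-0.778451; next y=4/5·1.417753+1/2·(-0.778451)≈0.744977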